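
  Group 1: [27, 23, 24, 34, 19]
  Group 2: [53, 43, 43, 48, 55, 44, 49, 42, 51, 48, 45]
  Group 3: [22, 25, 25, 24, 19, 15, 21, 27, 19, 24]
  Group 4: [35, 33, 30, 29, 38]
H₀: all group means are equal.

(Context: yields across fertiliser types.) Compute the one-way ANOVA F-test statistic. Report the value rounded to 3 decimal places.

Group means [25.40, 47.36, 22.10, 33.00], grand mean 33.355
SSB = Σnᵢ(x̄ᵢ−x̄)² = 3742.451; SSW = ΣΣ(x−x̄ᵢ)² = 488.645
MSB = 3742.451/3 = 1247.4838; MSW = 488.645/27 = 18.0980
F = MSB/MSW = 68.9294
df = (3, 27)

test statistic = 68.929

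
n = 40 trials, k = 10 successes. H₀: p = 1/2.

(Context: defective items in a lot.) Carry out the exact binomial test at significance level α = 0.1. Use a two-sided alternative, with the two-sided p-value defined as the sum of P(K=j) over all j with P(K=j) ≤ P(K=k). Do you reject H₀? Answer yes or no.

Exact binomial: n=40, k=10, p₀=1/2=0.5000
P(X=j) = C(n,j)·p₀^j·(1−p₀)^(n−j); p = Σ P(X=j) over j with P(X=j) ≤ P(X=10)
p-value (two-sided) = 0.00222
At α=0.1: p < α → reject H₀

reject H₀: yes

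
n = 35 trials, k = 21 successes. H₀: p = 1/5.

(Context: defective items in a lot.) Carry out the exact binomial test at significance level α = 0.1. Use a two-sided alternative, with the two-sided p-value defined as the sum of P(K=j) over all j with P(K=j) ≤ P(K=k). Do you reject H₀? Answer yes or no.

reject H₀: yes

Exact binomial: n=35, k=21, p₀=1/5=0.2000
P(X=j) = C(n,j)·p₀^j·(1−p₀)^(n−j); p = Σ P(X=j) over j with P(X=j) ≤ P(X=21)
p-value (two-sided) = 0.00000
At α=0.1: p < α → reject H₀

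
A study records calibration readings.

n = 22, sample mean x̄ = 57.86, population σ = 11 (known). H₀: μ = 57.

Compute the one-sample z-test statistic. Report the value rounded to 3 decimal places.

test statistic = 0.367

SE = σ/√n = 11/√22 = 2.3452
z = (x̄−μ₀)/SE = (57.86−57)/2.3452 = 0.3667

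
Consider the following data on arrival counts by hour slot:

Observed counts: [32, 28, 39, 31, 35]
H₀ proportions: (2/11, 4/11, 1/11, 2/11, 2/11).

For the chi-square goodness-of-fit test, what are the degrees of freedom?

df = k − 1 = 5 − 1 = 4

degrees of freedom = 4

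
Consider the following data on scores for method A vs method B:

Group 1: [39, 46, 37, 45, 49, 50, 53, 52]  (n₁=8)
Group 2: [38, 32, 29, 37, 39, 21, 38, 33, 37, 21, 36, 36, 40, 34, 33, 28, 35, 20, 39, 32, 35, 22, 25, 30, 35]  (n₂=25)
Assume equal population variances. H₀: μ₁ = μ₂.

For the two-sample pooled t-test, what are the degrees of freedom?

df = n₁ + n₂ − 2 = 8 + 25 − 2 = 31

degrees of freedom = 31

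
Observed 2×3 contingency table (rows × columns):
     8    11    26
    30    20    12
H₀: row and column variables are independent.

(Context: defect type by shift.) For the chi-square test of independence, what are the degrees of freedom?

degrees of freedom = 2

df = (r−1)(c−1) = (2−1)·(3−1) = 2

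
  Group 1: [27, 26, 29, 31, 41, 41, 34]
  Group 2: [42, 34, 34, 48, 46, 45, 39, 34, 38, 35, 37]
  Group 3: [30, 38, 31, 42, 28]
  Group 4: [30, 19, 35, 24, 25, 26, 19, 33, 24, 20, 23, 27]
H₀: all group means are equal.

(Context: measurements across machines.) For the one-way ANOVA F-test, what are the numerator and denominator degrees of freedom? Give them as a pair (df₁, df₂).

degrees of freedom = [3, 31]

k = 4 groups, N = 35 total
df = (k−1, N−k) = (4−1, 35−4) = (3, 31)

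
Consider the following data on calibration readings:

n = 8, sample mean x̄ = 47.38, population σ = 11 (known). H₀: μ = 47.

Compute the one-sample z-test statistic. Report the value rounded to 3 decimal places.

SE = σ/√n = 11/√8 = 3.8891
z = (x̄−μ₀)/SE = (47.38−47)/3.8891 = 0.0977

test statistic = 0.098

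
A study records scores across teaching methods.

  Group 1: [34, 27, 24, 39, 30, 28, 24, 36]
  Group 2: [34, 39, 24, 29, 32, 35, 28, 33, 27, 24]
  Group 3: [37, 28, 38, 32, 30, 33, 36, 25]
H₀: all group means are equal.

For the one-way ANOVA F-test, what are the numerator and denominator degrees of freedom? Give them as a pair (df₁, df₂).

degrees of freedom = [2, 23]

k = 3 groups, N = 26 total
df = (k−1, N−k) = (3−1, 26−3) = (2, 23)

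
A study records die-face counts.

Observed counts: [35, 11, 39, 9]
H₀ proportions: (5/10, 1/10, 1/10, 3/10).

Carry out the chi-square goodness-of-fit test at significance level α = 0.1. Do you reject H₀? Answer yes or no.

n = 94; E_i = n·p_i = [47.00, 9.40, 9.40, 28.20]
χ² = (35−47.00)²/47.00 + (11−9.40)²/9.40 + (39−9.40)²/9.40 + (9−28.20)²/28.20 = 109.6170
df = 3
p-value (upper-tail) = 0.00000
At α=0.1: p < α → reject H₀

reject H₀: yes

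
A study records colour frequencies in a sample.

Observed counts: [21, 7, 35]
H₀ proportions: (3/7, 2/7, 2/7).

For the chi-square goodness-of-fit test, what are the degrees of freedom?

degrees of freedom = 2

df = k − 1 = 3 − 1 = 2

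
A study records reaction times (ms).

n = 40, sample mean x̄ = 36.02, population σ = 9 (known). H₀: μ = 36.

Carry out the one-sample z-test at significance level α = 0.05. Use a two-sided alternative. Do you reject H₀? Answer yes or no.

SE = σ/√n = 9/√40 = 1.4230
z = (x̄−μ₀)/SE = (36.02−36)/1.4230 = 0.0141
p-value (two-sided) = 0.98879
At α=0.05: p ≥ α → fail to reject H₀

reject H₀: no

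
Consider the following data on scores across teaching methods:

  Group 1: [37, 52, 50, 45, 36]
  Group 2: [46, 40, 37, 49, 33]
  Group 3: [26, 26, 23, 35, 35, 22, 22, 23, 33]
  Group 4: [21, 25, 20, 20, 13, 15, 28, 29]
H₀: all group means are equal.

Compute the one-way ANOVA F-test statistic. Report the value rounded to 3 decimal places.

Group means [44.00, 41.00, 27.22, 21.38], grand mean 31.148
SSB = Σnᵢ(x̄ᵢ−x̄)² = 2213.977; SSW = ΣΣ(x−x̄ᵢ)² = 861.431
MSB = 2213.977/3 = 737.9923; MSW = 861.431/23 = 37.4535
F = MSB/MSW = 19.7042
df = (3, 23)

test statistic = 19.704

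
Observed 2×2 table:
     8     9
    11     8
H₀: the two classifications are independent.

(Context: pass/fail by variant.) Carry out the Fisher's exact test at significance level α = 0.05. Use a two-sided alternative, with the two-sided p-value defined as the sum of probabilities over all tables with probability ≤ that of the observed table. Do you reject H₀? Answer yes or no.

Margins: r₁=17, r₂=19, c₁=19, c₂=17, n=36
p_obs = C(17,8)·C(19,11)/C(36,19); sum pmf over tables with pmf ≤ p_obs
p-value (two-sided) = 0.73879
At α=0.05: p ≥ α → fail to reject H₀

reject H₀: no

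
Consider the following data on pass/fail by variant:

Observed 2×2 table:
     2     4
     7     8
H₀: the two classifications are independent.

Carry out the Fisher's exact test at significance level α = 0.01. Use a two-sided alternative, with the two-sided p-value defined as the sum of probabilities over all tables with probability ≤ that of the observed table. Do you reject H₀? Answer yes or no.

Margins: r₁=6, r₂=15, c₁=9, c₂=12, n=21
p_obs = C(6,2)·C(15,7)/C(21,9); sum pmf over tables with pmf ≤ p_obs
p-value (two-sided) = 0.65944
At α=0.01: p ≥ α → fail to reject H₀

reject H₀: no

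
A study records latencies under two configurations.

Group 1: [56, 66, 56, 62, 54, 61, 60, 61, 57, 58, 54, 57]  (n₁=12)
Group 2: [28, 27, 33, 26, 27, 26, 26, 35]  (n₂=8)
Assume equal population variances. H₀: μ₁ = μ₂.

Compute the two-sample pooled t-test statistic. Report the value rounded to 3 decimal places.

x̄₁=58.500, s₁=3.580, n₁=12
x̄₂=28.500, s₂=3.505, n₂=8
s_p² = [11·3.580² + 7·3.505²]/18 = 12.6111
SE = √(s_p²·(1/12+1/8)) = 1.6209
t = (58.500−28.500)/1.6209 = 18.5082
df = 18

test statistic = 18.508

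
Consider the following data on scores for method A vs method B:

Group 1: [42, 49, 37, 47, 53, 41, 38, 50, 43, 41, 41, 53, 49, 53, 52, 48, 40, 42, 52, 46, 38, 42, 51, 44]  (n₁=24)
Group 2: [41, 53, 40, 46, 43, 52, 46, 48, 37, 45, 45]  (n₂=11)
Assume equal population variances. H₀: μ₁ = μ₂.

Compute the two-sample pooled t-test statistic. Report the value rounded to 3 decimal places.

x̄₁=45.500, s₁=5.349, n₁=24
x̄₂=45.091, s₂=4.826, n₂=11
s_p² = [23·5.349² + 10·4.826²]/33 = 26.9972
SE = √(s_p²·(1/24+1/11)) = 1.8919
t = (45.500−45.091)/1.8919 = 0.2162
df = 33

test statistic = 0.216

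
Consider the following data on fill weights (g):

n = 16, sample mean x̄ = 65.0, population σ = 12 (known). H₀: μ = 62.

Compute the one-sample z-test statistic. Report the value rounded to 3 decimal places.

SE = σ/√n = 12/√16 = 3.0000
z = (x̄−μ₀)/SE = (65.0−62)/3.0000 = 1.0000

test statistic = 1.000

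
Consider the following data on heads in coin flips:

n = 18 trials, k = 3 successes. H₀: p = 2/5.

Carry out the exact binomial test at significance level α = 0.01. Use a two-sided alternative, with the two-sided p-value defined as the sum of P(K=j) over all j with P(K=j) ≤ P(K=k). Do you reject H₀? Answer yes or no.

Exact binomial: n=18, k=3, p₀=2/5=0.4000
P(X=j) = C(n,j)·p₀^j·(1−p₀)^(n−j); p = Σ P(X=j) over j with P(X=j) ≤ P(X=3)
p-value (two-sided) = 0.05306
At α=0.01: p ≥ α → fail to reject H₀

reject H₀: no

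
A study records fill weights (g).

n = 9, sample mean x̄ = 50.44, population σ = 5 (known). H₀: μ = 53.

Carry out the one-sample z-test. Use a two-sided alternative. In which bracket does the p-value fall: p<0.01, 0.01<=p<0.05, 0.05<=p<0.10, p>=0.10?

p-value bracket: p>=0.10

SE = σ/√n = 5/√9 = 1.6667
z = (x̄−μ₀)/SE = (50.44−53)/1.6667 = -1.5360
p-value (two-sided) = 0.12454
→ bracket: p>=0.10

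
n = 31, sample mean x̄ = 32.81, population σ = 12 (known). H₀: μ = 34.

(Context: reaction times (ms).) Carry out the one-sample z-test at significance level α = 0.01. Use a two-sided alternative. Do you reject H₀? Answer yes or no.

reject H₀: no

SE = σ/√n = 12/√31 = 2.1553
z = (x̄−μ₀)/SE = (32.81−34)/2.1553 = -0.5521
p-value (two-sided) = 0.58085
At α=0.01: p ≥ α → fail to reject H₀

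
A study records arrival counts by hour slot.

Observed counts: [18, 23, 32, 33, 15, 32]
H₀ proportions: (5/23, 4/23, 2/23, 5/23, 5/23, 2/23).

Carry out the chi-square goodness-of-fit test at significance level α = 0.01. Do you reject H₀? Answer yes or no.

reject H₀: yes

n = 153; E_i = n·p_i = [33.26, 26.61, 13.30, 33.26, 33.26, 13.30]
χ² = (18−33.26)²/33.26 + (23−26.61)²/26.61 + (32−13.30)²/13.30 + (33−33.26)²/33.26 + (15−33.26)²/33.26 + (32−13.30)²/13.30 = 70.0624
df = 5
p-value (upper-tail) = 0.00000
At α=0.01: p < α → reject H₀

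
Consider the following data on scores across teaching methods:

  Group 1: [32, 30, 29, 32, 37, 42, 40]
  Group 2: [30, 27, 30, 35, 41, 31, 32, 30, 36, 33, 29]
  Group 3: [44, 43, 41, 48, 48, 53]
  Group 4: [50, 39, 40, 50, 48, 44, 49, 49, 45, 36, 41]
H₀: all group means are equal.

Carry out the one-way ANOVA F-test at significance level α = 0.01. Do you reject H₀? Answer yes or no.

Group means [34.57, 32.18, 46.17, 44.64], grand mean 38.971
SSB = Σnᵢ(x̄ᵢ−x̄)² = 1306.242; SSW = ΣΣ(x−x̄ᵢ)² = 652.729
MSB = 1306.242/3 = 435.4140; MSW = 652.729/31 = 21.0558
F = MSB/MSW = 20.6791
df = (3, 31)
p-value (upper-tail) = 0.00000
At α=0.01: p < α → reject H₀

reject H₀: yes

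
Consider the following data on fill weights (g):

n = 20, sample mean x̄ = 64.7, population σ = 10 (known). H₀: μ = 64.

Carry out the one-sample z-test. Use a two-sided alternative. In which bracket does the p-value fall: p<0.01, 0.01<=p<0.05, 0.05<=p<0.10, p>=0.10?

p-value bracket: p>=0.10

SE = σ/√n = 10/√20 = 2.2361
z = (x̄−μ₀)/SE = (64.7−64)/2.2361 = 0.3130
p-value (two-sided) = 0.75424
→ bracket: p>=0.10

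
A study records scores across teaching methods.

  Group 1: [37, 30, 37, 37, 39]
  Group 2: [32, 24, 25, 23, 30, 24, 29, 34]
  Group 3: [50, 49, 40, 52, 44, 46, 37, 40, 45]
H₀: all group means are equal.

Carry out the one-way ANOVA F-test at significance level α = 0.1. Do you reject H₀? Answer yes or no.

reject H₀: yes

Group means [36.00, 27.62, 44.78], grand mean 36.545
SSB = Σnᵢ(x̄ᵢ−x̄)² = 1248.024; SSW = ΣΣ(x−x̄ᵢ)² = 375.431
MSB = 1248.024/2 = 624.0120; MSW = 375.431/19 = 19.7595
F = MSB/MSW = 31.5803
df = (2, 19)
p-value (upper-tail) = 0.00000
At α=0.1: p < α → reject H₀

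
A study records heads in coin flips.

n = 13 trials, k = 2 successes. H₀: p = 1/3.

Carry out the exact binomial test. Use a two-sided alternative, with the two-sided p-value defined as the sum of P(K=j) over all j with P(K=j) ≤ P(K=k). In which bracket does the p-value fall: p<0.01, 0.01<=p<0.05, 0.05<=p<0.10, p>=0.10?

Exact binomial: n=13, k=2, p₀=1/3=0.3333
P(X=j) = C(n,j)·p₀^j·(1−p₀)^(n−j); p = Σ P(X=j) over j with P(X=j) ≤ P(X=2)
p-value (two-sided) = 0.24227
→ bracket: p>=0.10

p-value bracket: p>=0.10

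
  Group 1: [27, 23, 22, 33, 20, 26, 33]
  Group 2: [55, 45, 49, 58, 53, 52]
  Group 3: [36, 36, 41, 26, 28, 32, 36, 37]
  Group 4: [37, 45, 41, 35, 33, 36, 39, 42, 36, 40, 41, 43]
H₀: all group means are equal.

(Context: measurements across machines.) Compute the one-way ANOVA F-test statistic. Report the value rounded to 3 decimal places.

Group means [26.29, 52.00, 34.00, 39.00], grand mean 37.455
SSB = Σnᵢ(x̄ᵢ−x̄)² = 2266.753; SSW = ΣΣ(x−x̄ᵢ)² = 581.429
MSB = 2266.753/3 = 755.5844; MSW = 581.429/29 = 20.0493
F = MSB/MSW = 37.6864
df = (3, 29)

test statistic = 37.686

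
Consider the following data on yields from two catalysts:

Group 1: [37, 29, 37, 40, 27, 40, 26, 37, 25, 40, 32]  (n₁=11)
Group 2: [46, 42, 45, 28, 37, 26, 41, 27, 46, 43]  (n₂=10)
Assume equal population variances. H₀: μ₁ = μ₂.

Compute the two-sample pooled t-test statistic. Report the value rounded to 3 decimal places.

x̄₁=33.636, s₁=5.971, n₁=11
x̄₂=38.100, s₂=8.117, n₂=10
s_p² = [10·5.971² + 9·8.117²]/19 = 49.9708
SE = √(s_p²·(1/11+1/10)) = 3.0887
t = (33.636−38.100)/3.0887 = -1.4452
df = 19

test statistic = -1.445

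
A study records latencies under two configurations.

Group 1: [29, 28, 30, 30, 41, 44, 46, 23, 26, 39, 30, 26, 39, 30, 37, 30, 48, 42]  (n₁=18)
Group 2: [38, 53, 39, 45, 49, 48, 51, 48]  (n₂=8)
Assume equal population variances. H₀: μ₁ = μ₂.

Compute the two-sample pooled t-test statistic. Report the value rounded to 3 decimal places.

x̄₁=34.333, s₁=7.670, n₁=18
x̄₂=46.375, s₂=5.397, n₂=8
s_p² = [17·7.670² + 7·5.397²]/24 = 50.1615
SE = √(s_p²·(1/18+1/8)) = 3.0095
t = (34.333−46.375)/3.0095 = -4.0013
df = 24

test statistic = -4.001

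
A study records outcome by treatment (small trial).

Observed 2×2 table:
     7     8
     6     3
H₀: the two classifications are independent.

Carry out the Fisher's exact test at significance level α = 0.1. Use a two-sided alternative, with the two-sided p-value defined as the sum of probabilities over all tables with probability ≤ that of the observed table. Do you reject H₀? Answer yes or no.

reject H₀: no

Margins: r₁=15, r₂=9, c₁=13, c₂=11, n=24
p_obs = C(15,7)·C(9,6)/C(24,13); sum pmf over tables with pmf ≤ p_obs
p-value (two-sided) = 0.42253
At α=0.1: p ≥ α → fail to reject H₀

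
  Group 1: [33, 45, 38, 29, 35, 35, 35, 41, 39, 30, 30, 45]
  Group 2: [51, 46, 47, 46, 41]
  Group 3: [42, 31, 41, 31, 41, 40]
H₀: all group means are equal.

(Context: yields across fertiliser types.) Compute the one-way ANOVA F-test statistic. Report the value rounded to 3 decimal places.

Group means [36.25, 46.20, 37.67], grand mean 38.783
SSB = Σnᵢ(x̄ᵢ−x̄)² = 359.530; SSW = ΣΣ(x−x̄ᵢ)² = 518.383
MSB = 359.530/2 = 179.7649; MSW = 518.383/20 = 25.9192
F = MSB/MSW = 6.9356
df = (2, 20)

test statistic = 6.936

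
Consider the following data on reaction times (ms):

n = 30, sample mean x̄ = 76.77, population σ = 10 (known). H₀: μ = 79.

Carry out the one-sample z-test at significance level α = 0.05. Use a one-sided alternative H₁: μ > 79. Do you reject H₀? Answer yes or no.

reject H₀: no

SE = σ/√n = 10/√30 = 1.8257
z = (x̄−μ₀)/SE = (76.77−79)/1.8257 = -1.2214
p-value (one-sided, H₁ greater) = 0.88904
At α=0.05: p ≥ α → fail to reject H₀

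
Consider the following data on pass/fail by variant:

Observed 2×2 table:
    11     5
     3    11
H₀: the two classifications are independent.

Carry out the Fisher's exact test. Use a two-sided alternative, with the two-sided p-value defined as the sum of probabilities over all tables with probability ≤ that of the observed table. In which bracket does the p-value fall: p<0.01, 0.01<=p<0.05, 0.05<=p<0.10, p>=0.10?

p-value bracket: 0.01<=p<0.05

Margins: r₁=16, r₂=14, c₁=14, c₂=16, n=30
p_obs = C(16,11)·C(14,3)/C(30,14); sum pmf over tables with pmf ≤ p_obs
p-value (two-sided) = 0.01361
→ bracket: 0.01<=p<0.05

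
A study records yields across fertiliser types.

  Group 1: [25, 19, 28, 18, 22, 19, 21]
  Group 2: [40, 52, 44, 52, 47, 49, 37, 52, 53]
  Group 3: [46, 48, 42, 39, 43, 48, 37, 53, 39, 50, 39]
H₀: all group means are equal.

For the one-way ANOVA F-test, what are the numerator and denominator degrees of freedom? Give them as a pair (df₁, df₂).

degrees of freedom = [2, 24]

k = 3 groups, N = 27 total
df = (k−1, N−k) = (3−1, 27−3) = (2, 24)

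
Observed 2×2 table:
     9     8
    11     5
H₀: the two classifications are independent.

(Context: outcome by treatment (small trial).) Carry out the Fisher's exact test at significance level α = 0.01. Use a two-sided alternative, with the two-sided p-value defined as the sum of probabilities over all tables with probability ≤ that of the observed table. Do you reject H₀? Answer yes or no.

reject H₀: no

Margins: r₁=17, r₂=16, c₁=20, c₂=13, n=33
p_obs = C(17,9)·C(16,11)/C(33,20); sum pmf over tables with pmf ≤ p_obs
p-value (two-sided) = 0.48127
At α=0.01: p ≥ α → fail to reject H₀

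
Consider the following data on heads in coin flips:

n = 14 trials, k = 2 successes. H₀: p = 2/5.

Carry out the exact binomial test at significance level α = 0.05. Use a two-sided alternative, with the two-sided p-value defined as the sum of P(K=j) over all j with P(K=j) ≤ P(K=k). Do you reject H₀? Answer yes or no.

reject H₀: no

Exact binomial: n=14, k=2, p₀=2/5=0.4000
P(X=j) = C(n,j)·p₀^j·(1−p₀)^(n−j); p = Σ P(X=j) over j with P(X=j) ≤ P(X=2)
p-value (two-sided) = 0.05730
At α=0.05: p ≥ α → fail to reject H₀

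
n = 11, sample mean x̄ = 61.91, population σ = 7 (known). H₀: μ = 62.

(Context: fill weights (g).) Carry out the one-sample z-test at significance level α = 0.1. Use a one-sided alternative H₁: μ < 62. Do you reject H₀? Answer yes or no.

reject H₀: no

SE = σ/√n = 7/√11 = 2.1106
z = (x̄−μ₀)/SE = (61.91−62)/2.1106 = -0.0426
p-value (one-sided, H₁ less) = 0.48299
At α=0.1: p ≥ α → fail to reject H₀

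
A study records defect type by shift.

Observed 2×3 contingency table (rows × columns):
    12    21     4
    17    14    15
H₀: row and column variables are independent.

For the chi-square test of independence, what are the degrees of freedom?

degrees of freedom = 2

df = (r−1)(c−1) = (2−1)·(3−1) = 2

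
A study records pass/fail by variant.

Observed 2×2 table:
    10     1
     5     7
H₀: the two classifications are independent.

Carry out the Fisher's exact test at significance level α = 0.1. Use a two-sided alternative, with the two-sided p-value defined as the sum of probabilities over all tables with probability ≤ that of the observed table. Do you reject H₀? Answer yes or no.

Margins: r₁=11, r₂=12, c₁=15, c₂=8, n=23
p_obs = C(11,10)·C(12,5)/C(23,15); sum pmf over tables with pmf ≤ p_obs
p-value (two-sided) = 0.02719
At α=0.1: p < α → reject H₀

reject H₀: yes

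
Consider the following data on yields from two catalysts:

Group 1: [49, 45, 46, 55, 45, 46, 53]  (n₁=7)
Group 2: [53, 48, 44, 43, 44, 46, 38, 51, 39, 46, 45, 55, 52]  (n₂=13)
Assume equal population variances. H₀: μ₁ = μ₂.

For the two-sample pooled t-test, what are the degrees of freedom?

df = n₁ + n₂ − 2 = 7 + 13 − 2 = 18

degrees of freedom = 18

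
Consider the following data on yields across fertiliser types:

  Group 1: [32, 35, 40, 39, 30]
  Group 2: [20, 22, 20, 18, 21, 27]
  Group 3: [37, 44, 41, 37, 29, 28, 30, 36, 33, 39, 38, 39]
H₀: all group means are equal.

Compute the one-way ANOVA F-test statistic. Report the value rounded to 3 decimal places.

test statistic = 23.353

Group means [35.20, 21.33, 35.92], grand mean 31.957
SSB = Σnᵢ(x̄ᵢ−x̄)² = 917.907; SSW = ΣΣ(x−x̄ᵢ)² = 393.050
MSB = 917.907/2 = 458.9533; MSW = 393.050/20 = 19.6525
F = MSB/MSW = 23.3534
df = (2, 20)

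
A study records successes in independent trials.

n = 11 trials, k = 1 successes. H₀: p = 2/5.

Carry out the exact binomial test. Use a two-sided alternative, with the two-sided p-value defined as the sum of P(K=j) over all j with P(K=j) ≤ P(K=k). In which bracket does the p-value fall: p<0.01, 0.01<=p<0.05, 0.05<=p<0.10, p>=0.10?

p-value bracket: 0.05<=p<0.10

Exact binomial: n=11, k=1, p₀=2/5=0.4000
P(X=j) = C(n,j)·p₀^j·(1−p₀)^(n−j); p = Σ P(X=j) over j with P(X=j) ≤ P(X=1)
p-value (two-sided) = 0.05951
→ bracket: 0.05<=p<0.10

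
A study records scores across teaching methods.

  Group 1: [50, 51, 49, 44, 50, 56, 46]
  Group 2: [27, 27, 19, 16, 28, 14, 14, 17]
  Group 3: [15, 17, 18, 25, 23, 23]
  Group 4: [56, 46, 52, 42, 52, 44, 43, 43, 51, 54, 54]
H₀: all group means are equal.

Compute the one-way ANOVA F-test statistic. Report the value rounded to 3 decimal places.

Group means [49.43, 20.25, 20.17, 48.82], grand mean 36.438
SSB = Σnᵢ(x̄ᵢ−x̄)² = 6552.191; SSW = ΣΣ(x−x̄ᵢ)² = 703.684
MSB = 6552.191/3 = 2184.0637; MSW = 703.684/28 = 25.1316
F = MSB/MSW = 86.9052
df = (3, 28)

test statistic = 86.905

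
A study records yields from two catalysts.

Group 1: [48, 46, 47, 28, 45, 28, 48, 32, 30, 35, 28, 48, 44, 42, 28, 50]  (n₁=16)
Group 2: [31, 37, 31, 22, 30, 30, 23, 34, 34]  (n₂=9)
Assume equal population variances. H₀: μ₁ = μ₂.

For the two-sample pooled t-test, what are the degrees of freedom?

df = n₁ + n₂ − 2 = 16 + 9 − 2 = 23

degrees of freedom = 23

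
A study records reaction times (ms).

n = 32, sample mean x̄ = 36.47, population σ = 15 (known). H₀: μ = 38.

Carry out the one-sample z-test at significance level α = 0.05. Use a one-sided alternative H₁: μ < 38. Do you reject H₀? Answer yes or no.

reject H₀: no

SE = σ/√n = 15/√32 = 2.6517
z = (x̄−μ₀)/SE = (36.47−38)/2.6517 = -0.5770
p-value (one-sided, H₁ less) = 0.28197
At α=0.05: p ≥ α → fail to reject H₀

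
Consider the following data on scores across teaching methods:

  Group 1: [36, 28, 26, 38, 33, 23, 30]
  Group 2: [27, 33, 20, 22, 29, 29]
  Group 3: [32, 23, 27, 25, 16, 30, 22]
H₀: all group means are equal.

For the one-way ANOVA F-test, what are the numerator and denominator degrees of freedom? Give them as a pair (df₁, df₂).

degrees of freedom = [2, 17]

k = 3 groups, N = 20 total
df = (k−1, N−k) = (3−1, 20−3) = (2, 17)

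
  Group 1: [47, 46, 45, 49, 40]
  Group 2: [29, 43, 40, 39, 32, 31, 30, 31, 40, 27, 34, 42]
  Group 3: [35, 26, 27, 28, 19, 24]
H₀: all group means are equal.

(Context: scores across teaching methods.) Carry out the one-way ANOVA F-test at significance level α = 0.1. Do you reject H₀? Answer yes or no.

reject H₀: yes

Group means [45.40, 34.83, 26.50], grand mean 34.957
SSB = Σnᵢ(x̄ᵢ−x̄)² = 974.590; SSW = ΣΣ(x−x̄ᵢ)² = 528.367
MSB = 974.590/2 = 487.2949; MSW = 528.367/20 = 26.4183
F = MSB/MSW = 18.4453
df = (2, 20)
p-value (upper-tail) = 0.00003
At α=0.1: p < α → reject H₀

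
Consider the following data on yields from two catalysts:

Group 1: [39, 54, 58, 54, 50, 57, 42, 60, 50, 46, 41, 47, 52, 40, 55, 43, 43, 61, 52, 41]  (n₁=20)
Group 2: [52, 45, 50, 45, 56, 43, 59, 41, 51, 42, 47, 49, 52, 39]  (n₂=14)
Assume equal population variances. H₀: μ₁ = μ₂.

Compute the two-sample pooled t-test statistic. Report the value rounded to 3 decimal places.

x̄₁=49.250, s₁=7.100, n₁=20
x̄₂=47.929, s₂=5.824, n₂=14
s_p² = [19·7.100² + 13·5.824²]/32 = 43.7087
SE = √(s_p²·(1/20+1/14)) = 2.3038
t = (49.250−47.929)/2.3038 = 0.5736
df = 32

test statistic = 0.574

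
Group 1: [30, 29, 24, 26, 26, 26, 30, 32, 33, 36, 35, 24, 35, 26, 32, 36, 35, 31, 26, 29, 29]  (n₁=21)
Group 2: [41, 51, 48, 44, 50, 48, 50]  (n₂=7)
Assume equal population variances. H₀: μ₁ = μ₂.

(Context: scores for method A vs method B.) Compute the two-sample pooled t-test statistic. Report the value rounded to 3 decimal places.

x̄₁=30.000, s₁=4.000, n₁=21
x̄₂=47.429, s₂=3.645, n₂=7
s_p² = [20·4.000² + 6·3.645²]/26 = 15.3736
SE = √(s_p²·(1/21+1/7)) = 1.7112
t = (30.000−47.429)/1.7112 = -10.1848
df = 26

test statistic = -10.185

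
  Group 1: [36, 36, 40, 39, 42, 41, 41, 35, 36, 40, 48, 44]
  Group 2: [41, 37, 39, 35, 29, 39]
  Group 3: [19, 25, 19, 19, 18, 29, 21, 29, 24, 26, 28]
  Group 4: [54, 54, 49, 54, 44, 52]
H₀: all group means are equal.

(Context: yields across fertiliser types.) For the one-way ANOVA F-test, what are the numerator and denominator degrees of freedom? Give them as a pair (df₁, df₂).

degrees of freedom = [3, 31]

k = 4 groups, N = 35 total
df = (k−1, N−k) = (4−1, 35−4) = (3, 31)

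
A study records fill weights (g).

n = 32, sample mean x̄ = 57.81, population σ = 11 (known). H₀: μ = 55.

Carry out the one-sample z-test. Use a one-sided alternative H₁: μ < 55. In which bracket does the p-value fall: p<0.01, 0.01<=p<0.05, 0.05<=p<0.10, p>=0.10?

SE = σ/√n = 11/√32 = 1.9445
z = (x̄−μ₀)/SE = (57.81−55)/1.9445 = 1.4451
p-value (one-sided, H₁ less) = 0.92578
→ bracket: p>=0.10

p-value bracket: p>=0.10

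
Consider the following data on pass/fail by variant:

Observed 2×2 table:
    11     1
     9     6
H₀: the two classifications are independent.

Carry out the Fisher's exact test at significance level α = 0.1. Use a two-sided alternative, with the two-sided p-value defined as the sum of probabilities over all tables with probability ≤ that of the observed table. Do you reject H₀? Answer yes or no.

Margins: r₁=12, r₂=15, c₁=20, c₂=7, n=27
p_obs = C(12,11)·C(15,9)/C(27,20); sum pmf over tables with pmf ≤ p_obs
p-value (two-sided) = 0.09138
At α=0.1: p < α → reject H₀

reject H₀: yes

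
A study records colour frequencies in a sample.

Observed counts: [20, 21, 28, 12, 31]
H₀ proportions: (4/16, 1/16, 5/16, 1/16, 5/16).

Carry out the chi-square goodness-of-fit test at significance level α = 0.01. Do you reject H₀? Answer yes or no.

n = 112; E_i = n·p_i = [28.00, 7.00, 35.00, 7.00, 35.00]
χ² = (20−28.00)²/28.00 + (21−7.00)²/7.00 + (28−35.00)²/35.00 + (12−7.00)²/7.00 + (31−35.00)²/35.00 = 35.7143
df = 4
p-value (upper-tail) = 0.00000
At α=0.01: p < α → reject H₀

reject H₀: yes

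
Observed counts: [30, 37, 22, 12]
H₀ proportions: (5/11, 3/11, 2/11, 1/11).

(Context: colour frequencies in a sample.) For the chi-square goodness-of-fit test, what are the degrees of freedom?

df = k − 1 = 4 − 1 = 3

degrees of freedom = 3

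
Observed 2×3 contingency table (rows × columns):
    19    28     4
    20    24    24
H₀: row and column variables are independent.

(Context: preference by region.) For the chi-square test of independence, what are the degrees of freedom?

degrees of freedom = 2

df = (r−1)(c−1) = (2−1)·(3−1) = 2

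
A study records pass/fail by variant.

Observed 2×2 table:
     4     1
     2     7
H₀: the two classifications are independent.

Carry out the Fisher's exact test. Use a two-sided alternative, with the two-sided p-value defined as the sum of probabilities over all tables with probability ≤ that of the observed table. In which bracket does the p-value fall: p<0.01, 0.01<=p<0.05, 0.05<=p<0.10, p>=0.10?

p-value bracket: 0.05<=p<0.10

Margins: r₁=5, r₂=9, c₁=6, c₂=8, n=14
p_obs = C(5,4)·C(9,2)/C(14,6); sum pmf over tables with pmf ≤ p_obs
p-value (two-sided) = 0.09091
→ bracket: 0.05<=p<0.10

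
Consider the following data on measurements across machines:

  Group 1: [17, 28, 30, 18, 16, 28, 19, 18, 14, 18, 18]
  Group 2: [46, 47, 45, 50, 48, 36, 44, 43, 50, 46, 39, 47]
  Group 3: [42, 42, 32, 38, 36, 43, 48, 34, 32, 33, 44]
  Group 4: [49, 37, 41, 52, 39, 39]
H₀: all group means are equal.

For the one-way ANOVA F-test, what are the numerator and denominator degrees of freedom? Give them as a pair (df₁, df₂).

k = 4 groups, N = 40 total
df = (k−1, N−k) = (4−1, 40−4) = (3, 36)

degrees of freedom = [3, 36]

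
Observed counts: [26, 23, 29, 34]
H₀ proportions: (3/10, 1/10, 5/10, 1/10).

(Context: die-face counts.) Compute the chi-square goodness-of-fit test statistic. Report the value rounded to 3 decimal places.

test statistic = 73.583

n = 112; E_i = n·p_i = [33.60, 11.20, 56.00, 11.20]
χ² = (26−33.60)²/33.60 + (23−11.20)²/11.20 + (29−56.00)²/56.00 + (34−11.20)²/11.20 = 73.5833
df = 3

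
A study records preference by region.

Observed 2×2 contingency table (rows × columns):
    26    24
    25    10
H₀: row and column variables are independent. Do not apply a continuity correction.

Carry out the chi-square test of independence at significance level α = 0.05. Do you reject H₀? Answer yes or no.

reject H₀: no

Row totals [50, 35], col totals [51, 34], n=85
χ² = (26−30.00)²/30.00 + (24−20.00)²/20.00 + (25−21.00)²/21.00 + (10−14.00)²/14.00 = 3.2381
df = 1
p-value (upper-tail) = 0.07194
At α=0.05: p ≥ α → fail to reject H₀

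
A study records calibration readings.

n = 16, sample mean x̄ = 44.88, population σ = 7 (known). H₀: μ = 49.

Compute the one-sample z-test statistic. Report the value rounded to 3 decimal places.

SE = σ/√n = 7/√16 = 1.7500
z = (x̄−μ₀)/SE = (44.88−49)/1.7500 = -2.3543

test statistic = -2.354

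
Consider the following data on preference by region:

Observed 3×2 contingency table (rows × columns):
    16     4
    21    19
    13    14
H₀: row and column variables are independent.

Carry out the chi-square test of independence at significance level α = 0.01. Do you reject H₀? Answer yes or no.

Row totals [20, 40, 27], col totals [50, 37], n=87
χ² = (16−11.49)²/11.49 + (4−8.51)²/8.51 + (21−22.99)²/22.99 + (19−17.01)²/17.01 + (13−15.52)²/15.52 + (14−11.48)²/11.48 = 5.5177
df = 2
p-value (upper-tail) = 0.06336
At α=0.01: p ≥ α → fail to reject H₀

reject H₀: no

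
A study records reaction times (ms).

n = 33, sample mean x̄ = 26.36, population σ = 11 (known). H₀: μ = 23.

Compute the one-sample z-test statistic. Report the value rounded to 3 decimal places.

test statistic = 1.755

SE = σ/√n = 11/√33 = 1.9149
z = (x̄−μ₀)/SE = (26.36−23)/1.9149 = 1.7547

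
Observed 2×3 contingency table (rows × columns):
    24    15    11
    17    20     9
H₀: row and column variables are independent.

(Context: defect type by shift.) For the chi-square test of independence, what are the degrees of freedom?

df = (r−1)(c−1) = (2−1)·(3−1) = 2

degrees of freedom = 2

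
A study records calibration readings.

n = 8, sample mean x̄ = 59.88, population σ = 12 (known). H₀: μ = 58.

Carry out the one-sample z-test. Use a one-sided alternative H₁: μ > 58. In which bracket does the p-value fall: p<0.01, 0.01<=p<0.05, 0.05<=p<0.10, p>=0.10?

SE = σ/√n = 12/√8 = 4.2426
z = (x̄−μ₀)/SE = (59.88−58)/4.2426 = 0.4431
p-value (one-sided, H₁ greater) = 0.32884
→ bracket: p>=0.10

p-value bracket: p>=0.10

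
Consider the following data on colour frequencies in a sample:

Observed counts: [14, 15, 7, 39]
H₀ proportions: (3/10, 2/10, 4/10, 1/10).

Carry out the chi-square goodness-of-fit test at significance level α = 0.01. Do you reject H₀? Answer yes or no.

n = 75; E_i = n·p_i = [22.50, 15.00, 30.00, 7.50]
χ² = (14−22.50)²/22.50 + (15−15.00)²/15.00 + (7−30.00)²/30.00 + (39−7.50)²/7.50 = 153.1444
df = 3
p-value (upper-tail) = 0.00000
At α=0.01: p < α → reject H₀

reject H₀: yes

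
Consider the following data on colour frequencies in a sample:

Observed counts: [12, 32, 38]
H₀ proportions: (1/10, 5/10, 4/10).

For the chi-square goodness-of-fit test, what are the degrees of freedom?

df = k − 1 = 3 − 1 = 2

degrees of freedom = 2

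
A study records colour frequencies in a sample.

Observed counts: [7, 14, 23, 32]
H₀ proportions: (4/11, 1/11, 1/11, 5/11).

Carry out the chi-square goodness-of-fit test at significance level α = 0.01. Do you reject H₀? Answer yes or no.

reject H₀: yes

n = 76; E_i = n·p_i = [27.64, 6.91, 6.91, 34.55]
χ² = (7−27.64)²/27.64 + (14−6.91)²/6.91 + (23−6.91)²/6.91 + (32−34.55)²/34.55 = 60.3493
df = 3
p-value (upper-tail) = 0.00000
At α=0.01: p < α → reject H₀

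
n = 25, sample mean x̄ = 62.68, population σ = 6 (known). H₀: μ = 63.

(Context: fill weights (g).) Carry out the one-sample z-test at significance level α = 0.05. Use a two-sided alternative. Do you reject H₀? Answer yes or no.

reject H₀: no

SE = σ/√n = 6/√25 = 1.2000
z = (x̄−μ₀)/SE = (62.68−63)/1.2000 = -0.2667
p-value (two-sided) = 0.78973
At α=0.05: p ≥ α → fail to reject H₀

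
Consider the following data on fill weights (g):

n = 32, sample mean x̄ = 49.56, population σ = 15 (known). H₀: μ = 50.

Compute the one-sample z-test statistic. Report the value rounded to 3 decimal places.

test statistic = -0.166

SE = σ/√n = 15/√32 = 2.6517
z = (x̄−μ₀)/SE = (49.56−50)/2.6517 = -0.1659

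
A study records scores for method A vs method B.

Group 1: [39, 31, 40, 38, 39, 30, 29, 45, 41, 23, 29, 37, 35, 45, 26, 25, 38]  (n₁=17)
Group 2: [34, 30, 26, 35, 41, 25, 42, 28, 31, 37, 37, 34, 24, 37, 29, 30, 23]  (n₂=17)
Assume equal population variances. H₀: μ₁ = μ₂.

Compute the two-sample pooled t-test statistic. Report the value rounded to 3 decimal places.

test statistic = 1.270

x̄₁=34.706, s₁=6.854, n₁=17
x̄₂=31.941, s₂=5.793, n₂=17
s_p² = [16·6.854² + 16·5.793²]/32 = 40.2647
SE = √(s_p²·(1/17+1/17)) = 2.1765
t = (34.706−31.941)/2.1765 = 1.2703
df = 32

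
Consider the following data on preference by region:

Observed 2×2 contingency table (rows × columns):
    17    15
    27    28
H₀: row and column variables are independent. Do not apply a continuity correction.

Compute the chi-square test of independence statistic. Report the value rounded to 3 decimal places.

test statistic = 0.132

Row totals [32, 55], col totals [44, 43], n=87
χ² = (17−16.18)²/16.18 + (15−15.82)²/15.82 + (27−27.82)²/27.82 + (28−27.18)²/27.18 = 0.1317
df = 1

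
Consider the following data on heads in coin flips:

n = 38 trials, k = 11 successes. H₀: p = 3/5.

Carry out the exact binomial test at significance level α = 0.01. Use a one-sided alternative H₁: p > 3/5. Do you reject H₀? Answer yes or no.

Exact binomial: n=38, k=11, p₀=3/5=0.6000
P(X≥11) from Σ C(n,i)·p₀^i·(1−p₀)^(n−i)
p-value (one-sided, H₁ greater) = 0.99997
At α=0.01: p ≥ α → fail to reject H₀

reject H₀: no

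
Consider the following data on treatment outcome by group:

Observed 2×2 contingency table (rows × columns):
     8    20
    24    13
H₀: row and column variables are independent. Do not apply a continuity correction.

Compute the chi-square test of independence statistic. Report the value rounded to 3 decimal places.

test statistic = 8.400

Row totals [28, 37], col totals [32, 33], n=65
χ² = (8−13.78)²/13.78 + (20−14.22)²/14.22 + (24−18.22)²/18.22 + (13−18.78)²/18.78 = 8.3997
df = 1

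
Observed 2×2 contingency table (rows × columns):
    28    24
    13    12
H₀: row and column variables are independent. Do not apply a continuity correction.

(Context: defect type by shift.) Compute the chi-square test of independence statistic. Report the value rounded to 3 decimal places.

test statistic = 0.023

Row totals [52, 25], col totals [41, 36], n=77
χ² = (28−27.69)²/27.69 + (24−24.31)²/24.31 + (13−13.31)²/13.31 + (12−11.69)²/11.69 = 0.0231
df = 1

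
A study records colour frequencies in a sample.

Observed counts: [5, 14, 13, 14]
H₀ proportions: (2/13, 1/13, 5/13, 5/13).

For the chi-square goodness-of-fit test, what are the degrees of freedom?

df = k − 1 = 4 − 1 = 3

degrees of freedom = 3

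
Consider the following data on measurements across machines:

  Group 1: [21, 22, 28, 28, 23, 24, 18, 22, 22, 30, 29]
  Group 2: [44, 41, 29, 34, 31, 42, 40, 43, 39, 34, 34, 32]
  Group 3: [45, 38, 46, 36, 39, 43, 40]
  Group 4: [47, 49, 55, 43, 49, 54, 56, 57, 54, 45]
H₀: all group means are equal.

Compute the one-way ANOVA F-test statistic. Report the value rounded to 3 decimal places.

test statistic = 61.437

Group means [24.27, 36.92, 41.00, 50.90], grand mean 37.650
SSB = Σnᵢ(x̄ᵢ−x̄)² = 3809.102; SSW = ΣΣ(x−x̄ᵢ)² = 743.998
MSB = 3809.102/3 = 1269.7005; MSW = 743.998/36 = 20.6666
F = MSB/MSW = 61.4372
df = (3, 36)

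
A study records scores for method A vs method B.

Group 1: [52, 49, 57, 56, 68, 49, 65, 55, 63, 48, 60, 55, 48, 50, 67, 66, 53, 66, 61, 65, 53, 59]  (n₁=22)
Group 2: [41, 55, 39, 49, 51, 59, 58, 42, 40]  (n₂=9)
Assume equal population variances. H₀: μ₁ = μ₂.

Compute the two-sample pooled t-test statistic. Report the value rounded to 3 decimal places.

test statistic = 3.277

x̄₁=57.500, s₁=6.816, n₁=22
x̄₂=48.222, s₂=7.981, n₂=9
s_p² = [21·6.816² + 8·7.981²]/29 = 51.2088
SE = √(s_p²·(1/22+1/9)) = 2.8315
t = (57.500−48.222)/2.8315 = 3.2766
df = 29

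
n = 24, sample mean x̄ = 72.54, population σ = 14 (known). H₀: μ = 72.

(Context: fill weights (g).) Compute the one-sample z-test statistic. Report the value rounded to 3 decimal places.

SE = σ/√n = 14/√24 = 2.8577
z = (x̄−μ₀)/SE = (72.54−72)/2.8577 = 0.1890

test statistic = 0.189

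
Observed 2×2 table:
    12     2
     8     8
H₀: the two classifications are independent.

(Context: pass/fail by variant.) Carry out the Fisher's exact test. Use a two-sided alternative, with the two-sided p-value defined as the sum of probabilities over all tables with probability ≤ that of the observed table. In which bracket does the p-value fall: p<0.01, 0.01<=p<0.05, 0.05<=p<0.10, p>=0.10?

Margins: r₁=14, r₂=16, c₁=20, c₂=10, n=30
p_obs = C(14,12)·C(16,8)/C(30,20); sum pmf over tables with pmf ≤ p_obs
p-value (two-sided) = 0.05767
→ bracket: 0.05<=p<0.10

p-value bracket: 0.05<=p<0.10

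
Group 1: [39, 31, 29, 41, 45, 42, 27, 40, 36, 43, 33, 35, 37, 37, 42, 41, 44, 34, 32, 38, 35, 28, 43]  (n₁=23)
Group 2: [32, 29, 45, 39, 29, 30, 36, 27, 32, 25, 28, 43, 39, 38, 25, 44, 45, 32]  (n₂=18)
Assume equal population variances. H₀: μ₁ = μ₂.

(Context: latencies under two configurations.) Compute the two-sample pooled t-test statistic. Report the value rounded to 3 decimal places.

x̄₁=37.043, s₁=5.313, n₁=23
x̄₂=34.333, s₂=6.928, n₂=18
s_p² = [22·5.313² + 17·6.928²]/39 = 36.8450
SE = √(s_p²·(1/23+1/18)) = 1.9102
t = (37.043−34.333)/1.9102 = 1.4188
df = 39

test statistic = 1.419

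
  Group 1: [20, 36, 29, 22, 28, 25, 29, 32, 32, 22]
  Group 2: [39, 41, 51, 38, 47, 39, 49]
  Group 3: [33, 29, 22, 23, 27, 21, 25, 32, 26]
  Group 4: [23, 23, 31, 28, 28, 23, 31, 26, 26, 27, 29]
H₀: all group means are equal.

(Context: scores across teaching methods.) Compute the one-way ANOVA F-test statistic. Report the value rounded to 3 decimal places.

Group means [27.50, 43.43, 26.44, 26.82], grand mean 30.054
SSB = Σnᵢ(x̄ᵢ−x̄)² = 1549.819; SSW = ΣΣ(x−x̄ᵢ)² = 648.073
MSB = 1549.819/3 = 516.6063; MSW = 648.073/33 = 19.6386
F = MSB/MSW = 26.3057
df = (3, 33)

test statistic = 26.306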